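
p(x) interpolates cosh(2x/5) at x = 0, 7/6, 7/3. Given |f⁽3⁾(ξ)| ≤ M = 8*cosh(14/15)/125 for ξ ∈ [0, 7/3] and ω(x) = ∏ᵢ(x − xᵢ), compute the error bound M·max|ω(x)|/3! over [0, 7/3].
343*sqrt(3)*cosh(14/15)/91125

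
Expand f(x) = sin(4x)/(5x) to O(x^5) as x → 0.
4/5 - 32*x**2/15 + 128*x**4/75 + O(x**5)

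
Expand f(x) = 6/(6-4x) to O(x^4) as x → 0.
1 + 2*x/3 + 4*x**2/9 + 8*x**3/27 + O(x**4)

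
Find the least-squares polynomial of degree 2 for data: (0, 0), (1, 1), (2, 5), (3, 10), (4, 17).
-1/7 + (41/70)x + (13/14)x²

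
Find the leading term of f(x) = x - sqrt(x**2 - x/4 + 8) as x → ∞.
1/8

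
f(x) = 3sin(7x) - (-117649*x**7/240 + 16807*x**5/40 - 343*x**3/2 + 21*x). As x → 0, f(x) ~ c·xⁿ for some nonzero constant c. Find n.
9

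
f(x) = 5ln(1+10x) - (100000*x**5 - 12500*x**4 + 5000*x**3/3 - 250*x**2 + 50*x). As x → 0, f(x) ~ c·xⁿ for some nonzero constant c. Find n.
6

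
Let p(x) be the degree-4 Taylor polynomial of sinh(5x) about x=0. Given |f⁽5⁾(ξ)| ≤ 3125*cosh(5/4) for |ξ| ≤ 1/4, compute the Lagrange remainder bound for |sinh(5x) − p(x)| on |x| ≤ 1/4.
625*cosh(5/4)/24576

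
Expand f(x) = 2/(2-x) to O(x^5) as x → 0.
1 + x/2 + x**2/4 + x**3/8 + x**4/16 + O(x**5)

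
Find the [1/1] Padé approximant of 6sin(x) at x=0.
6*x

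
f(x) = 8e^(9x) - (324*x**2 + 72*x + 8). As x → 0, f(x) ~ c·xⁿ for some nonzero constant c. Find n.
3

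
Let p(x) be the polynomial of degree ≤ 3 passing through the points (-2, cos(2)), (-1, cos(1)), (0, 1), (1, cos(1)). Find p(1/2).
cos(2)/16 + 15/16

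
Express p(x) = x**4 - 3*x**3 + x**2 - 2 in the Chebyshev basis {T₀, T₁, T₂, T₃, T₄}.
(-9/8)T₀ + (-9/4)T₁ + T₂ + (-3/4)T₃ + (1/8)T₄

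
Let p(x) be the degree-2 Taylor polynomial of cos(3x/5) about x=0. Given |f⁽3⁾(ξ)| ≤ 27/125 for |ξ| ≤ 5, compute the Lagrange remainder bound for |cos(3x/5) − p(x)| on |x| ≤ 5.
9/2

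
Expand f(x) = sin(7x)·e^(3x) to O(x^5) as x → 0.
7*x + 21*x**2 - 77*x**3/3 - 140*x**4 + O(x**5)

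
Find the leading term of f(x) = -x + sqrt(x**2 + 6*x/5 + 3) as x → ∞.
3/5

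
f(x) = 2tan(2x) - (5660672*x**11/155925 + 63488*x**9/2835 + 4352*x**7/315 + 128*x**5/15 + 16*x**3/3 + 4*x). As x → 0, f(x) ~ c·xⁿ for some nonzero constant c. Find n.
13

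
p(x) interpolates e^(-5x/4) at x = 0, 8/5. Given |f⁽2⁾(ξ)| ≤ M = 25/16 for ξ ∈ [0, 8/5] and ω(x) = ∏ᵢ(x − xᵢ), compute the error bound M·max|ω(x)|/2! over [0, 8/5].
1/2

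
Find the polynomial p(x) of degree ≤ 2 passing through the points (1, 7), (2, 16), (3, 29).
2*x**2 + 3*x + 2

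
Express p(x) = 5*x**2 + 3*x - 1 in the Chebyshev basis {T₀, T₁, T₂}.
(3/2)T₀ + (3)T₁ + (5/2)T₂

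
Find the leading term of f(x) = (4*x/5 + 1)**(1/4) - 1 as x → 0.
x/5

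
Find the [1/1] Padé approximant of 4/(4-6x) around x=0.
1/(1 - 3*x/2)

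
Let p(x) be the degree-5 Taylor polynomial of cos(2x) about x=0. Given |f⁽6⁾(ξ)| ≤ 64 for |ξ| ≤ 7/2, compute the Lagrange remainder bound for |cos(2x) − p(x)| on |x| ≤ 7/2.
117649/720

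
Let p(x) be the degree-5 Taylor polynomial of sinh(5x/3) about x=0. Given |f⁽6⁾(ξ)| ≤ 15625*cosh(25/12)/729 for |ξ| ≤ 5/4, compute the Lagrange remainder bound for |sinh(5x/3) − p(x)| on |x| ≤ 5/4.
48828125*cosh(25/12)/429981696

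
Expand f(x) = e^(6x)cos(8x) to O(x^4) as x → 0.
1 + 6*x - 14*x**2 - 156*x**3 + O(x**4)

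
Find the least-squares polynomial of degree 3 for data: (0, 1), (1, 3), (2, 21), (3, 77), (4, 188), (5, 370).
155/126 + (-221/108)x + (19/252)x² + (163/54)x³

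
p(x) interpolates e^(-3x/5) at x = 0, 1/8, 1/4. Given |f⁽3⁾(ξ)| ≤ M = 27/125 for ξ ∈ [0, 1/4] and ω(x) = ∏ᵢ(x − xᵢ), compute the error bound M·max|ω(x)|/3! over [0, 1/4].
sqrt(3)/64000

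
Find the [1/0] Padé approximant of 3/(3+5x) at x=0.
1 - 5*x/3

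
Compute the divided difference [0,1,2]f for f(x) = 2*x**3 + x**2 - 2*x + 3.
7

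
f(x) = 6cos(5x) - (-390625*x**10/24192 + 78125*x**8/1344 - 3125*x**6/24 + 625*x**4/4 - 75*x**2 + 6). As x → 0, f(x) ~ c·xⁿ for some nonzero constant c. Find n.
12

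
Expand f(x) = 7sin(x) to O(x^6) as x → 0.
7*x - 7*x**3/6 + 7*x**5/120 + O(x**6)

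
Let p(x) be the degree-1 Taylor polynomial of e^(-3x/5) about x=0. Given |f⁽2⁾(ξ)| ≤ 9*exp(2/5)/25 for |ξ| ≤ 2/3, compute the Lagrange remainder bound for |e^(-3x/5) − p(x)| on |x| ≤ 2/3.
2*exp(2/5)/25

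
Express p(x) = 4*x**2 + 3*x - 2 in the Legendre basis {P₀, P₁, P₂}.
(-2/3)P₀ + (3)P₁ + (8/3)P₂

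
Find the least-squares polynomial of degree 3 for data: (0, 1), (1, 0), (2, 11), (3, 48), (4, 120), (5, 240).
15/14 + (-341/84)x + (11/14)x² + (23/12)x³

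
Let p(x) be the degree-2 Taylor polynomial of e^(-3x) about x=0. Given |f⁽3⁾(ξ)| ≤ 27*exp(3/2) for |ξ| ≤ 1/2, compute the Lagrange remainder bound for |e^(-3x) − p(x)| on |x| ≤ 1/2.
9*exp(3/2)/16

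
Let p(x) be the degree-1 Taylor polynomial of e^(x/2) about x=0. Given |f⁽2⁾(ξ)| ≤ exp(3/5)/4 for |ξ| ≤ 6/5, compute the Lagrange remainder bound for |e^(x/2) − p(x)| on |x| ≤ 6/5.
9*exp(3/5)/50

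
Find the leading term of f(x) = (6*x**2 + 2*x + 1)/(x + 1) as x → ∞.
6*x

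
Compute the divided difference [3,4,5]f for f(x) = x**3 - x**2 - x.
11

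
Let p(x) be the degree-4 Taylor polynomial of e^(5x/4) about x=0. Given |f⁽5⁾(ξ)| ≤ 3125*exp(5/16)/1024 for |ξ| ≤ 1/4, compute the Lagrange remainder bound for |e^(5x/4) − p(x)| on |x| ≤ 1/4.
625*exp(5/16)/25165824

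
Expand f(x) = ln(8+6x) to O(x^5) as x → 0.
log(8) + 3*x/4 - 9*x**2/32 + 9*x**3/64 - 81*x**4/1024 + O(x**5)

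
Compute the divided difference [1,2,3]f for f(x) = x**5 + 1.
90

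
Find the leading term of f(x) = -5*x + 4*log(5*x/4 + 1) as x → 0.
-25*x**2/8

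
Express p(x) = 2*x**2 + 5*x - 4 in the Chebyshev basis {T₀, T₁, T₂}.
(-3)T₀ + (5)T₁ + T₂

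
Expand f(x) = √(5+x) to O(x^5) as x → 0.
sqrt(5) + sqrt(5)*x/10 - sqrt(5)*x**2/200 + sqrt(5)*x**3/2000 - sqrt(5)*x**4/16000 + O(x**5)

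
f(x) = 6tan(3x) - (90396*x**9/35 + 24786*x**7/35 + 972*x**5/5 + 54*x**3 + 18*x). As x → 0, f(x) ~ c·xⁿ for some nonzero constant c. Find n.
11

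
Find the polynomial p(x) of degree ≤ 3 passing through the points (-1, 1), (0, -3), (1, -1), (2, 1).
-x**3 + 3*x**2 - 3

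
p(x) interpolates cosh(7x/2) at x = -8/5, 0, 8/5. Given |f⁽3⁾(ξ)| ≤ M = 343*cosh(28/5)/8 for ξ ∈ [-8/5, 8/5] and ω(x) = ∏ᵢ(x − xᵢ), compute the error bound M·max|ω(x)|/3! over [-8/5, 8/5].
21952*sqrt(3)*cosh(28/5)/3375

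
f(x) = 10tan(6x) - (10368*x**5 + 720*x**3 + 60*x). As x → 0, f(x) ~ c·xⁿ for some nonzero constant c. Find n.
7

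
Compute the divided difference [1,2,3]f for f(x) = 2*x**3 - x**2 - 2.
11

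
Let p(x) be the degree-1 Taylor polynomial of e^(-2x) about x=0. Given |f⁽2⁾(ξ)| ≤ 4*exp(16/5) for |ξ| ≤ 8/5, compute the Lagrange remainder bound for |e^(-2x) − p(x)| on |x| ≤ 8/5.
128*exp(16/5)/25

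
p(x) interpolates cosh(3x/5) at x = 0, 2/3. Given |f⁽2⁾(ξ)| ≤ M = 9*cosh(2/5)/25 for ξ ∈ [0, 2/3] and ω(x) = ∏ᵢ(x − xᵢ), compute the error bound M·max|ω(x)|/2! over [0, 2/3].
cosh(2/5)/50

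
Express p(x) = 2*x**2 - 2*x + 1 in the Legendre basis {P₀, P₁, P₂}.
(5/3)P₀ + (-2)P₁ + (4/3)P₂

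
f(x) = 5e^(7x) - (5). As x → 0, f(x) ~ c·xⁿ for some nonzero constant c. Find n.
1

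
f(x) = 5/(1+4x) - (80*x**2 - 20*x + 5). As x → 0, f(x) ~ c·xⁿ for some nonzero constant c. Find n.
3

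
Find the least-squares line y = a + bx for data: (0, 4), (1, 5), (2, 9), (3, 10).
a = 37/10, b = 11/5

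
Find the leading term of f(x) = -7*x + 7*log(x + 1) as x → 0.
-7*x**2/2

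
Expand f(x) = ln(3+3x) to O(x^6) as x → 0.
log(3) + x - x**2/2 + x**3/3 - x**4/4 + x**5/5 + O(x**6)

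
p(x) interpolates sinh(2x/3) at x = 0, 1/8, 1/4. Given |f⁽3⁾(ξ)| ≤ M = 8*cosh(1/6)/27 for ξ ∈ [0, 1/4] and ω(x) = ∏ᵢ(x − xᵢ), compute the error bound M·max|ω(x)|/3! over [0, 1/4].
sqrt(3)*cosh(1/6)/46656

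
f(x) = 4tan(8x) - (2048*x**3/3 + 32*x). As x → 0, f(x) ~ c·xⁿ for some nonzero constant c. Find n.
5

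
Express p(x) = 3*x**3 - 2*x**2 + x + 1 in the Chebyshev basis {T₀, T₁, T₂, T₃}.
(13/4)T₁ - T₂ + (3/4)T₃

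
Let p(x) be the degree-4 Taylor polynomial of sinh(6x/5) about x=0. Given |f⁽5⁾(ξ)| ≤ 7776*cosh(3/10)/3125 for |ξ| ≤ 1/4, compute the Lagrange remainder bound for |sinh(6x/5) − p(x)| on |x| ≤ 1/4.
81*cosh(3/10)/4000000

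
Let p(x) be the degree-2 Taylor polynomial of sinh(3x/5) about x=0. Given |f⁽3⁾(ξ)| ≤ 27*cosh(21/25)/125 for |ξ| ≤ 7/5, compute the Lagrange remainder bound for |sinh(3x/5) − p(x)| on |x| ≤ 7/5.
3087*cosh(21/25)/31250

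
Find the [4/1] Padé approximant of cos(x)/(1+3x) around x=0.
(x**4/24 - x**2/2 + 1)/(3*x + 1)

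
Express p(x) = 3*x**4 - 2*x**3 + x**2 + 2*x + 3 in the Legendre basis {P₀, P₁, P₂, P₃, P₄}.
(59/15)P₀ + (4/5)P₁ + (50/21)P₂ + (-4/5)P₃ + (24/35)P₄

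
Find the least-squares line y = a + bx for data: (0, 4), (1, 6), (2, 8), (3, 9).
a = 21/5, b = 17/10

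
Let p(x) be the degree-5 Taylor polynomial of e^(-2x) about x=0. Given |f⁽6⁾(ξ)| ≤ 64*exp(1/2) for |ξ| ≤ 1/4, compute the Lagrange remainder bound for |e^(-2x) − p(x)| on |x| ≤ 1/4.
exp(1/2)/46080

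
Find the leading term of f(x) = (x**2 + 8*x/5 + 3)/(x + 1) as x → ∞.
x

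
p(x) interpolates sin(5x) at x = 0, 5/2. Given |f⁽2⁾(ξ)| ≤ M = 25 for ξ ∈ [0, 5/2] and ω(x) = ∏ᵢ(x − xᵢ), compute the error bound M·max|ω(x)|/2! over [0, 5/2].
625/32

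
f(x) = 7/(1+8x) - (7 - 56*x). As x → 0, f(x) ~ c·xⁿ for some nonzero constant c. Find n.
2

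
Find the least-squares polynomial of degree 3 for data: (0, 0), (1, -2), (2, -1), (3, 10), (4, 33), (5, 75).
5/126 + (-1937/756)x + (-17/36)x² + (43/54)x³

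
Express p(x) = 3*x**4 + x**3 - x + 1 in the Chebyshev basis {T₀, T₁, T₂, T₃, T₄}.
(17/8)T₀ + (-1/4)T₁ + (3/2)T₂ + (1/4)T₃ + (3/8)T₄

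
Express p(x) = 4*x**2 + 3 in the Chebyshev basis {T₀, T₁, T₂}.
(5)T₀ + (2)T₂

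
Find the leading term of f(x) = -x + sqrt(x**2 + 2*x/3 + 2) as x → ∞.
1/3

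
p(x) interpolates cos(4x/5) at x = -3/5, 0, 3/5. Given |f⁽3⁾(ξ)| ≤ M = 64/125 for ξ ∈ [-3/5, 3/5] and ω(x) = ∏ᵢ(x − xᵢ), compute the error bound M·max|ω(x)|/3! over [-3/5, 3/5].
64*sqrt(3)/15625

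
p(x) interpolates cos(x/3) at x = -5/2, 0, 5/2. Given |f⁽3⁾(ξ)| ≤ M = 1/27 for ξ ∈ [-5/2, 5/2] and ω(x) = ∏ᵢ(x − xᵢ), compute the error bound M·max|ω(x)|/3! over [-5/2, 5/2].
125*sqrt(3)/5832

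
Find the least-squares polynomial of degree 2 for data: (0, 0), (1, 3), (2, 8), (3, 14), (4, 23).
2/35 + (139/70)x + (13/14)x²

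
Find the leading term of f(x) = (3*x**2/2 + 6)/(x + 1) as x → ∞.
3*x/2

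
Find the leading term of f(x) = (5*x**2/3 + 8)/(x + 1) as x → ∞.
5*x/3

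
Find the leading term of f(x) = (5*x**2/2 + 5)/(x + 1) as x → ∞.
5*x/2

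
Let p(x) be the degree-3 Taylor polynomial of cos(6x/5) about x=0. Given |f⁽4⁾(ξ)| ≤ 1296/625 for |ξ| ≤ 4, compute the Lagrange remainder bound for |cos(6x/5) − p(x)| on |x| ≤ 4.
13824/625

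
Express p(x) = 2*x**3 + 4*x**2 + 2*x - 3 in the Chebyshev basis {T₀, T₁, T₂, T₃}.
-T₀ + (7/2)T₁ + (2)T₂ + (1/2)T₃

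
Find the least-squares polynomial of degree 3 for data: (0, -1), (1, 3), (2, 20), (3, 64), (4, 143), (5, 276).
-10/9 + (811/378)x + (11/252)x² + (229/108)x³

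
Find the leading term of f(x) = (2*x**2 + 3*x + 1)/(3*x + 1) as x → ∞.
2*x/3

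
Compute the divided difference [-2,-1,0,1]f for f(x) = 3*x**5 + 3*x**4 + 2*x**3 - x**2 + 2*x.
11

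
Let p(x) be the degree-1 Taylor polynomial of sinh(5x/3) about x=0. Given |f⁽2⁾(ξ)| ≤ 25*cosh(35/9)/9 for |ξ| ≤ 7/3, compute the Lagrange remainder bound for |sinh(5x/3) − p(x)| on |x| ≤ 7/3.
1225*cosh(35/9)/162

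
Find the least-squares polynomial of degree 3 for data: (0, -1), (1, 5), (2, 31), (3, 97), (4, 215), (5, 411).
-71/63 + (457/189)x + (113/126)x² + (163/54)x³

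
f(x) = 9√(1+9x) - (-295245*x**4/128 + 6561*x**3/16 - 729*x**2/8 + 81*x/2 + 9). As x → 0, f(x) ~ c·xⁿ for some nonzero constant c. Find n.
5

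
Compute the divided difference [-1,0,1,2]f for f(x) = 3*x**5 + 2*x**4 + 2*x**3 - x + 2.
21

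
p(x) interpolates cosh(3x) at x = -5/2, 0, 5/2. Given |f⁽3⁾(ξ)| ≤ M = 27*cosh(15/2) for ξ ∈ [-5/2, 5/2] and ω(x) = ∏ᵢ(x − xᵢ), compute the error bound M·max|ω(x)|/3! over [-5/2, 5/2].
125*sqrt(3)*cosh(15/2)/8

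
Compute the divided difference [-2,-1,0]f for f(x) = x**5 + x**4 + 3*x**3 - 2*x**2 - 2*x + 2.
-19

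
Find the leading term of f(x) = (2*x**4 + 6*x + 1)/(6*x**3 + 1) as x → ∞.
x/3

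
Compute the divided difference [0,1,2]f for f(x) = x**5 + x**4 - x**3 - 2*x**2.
17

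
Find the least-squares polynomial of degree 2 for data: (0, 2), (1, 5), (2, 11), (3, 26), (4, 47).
17/7 + (-123/70)x + (45/14)x²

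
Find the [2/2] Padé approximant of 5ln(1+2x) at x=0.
10*x*(x + 1)/(2*x**2/3 + 2*x + 1)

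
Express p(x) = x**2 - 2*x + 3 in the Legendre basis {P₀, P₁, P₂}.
(10/3)P₀ + (-2)P₁ + (2/3)P₂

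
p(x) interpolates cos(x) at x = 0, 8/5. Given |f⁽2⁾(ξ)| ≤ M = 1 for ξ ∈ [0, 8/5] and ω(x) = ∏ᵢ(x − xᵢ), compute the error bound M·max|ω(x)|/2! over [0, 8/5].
8/25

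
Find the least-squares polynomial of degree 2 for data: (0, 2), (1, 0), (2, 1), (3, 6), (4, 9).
8/5 + (-2)x + x²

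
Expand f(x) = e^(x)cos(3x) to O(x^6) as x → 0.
1 + x - 4*x**2 - 13*x**3/3 + 7*x**4/6 + 79*x**5/30 + O(x**6)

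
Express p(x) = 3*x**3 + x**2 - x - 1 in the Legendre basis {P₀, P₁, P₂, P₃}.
(-2/3)P₀ + (4/5)P₁ + (2/3)P₂ + (6/5)P₃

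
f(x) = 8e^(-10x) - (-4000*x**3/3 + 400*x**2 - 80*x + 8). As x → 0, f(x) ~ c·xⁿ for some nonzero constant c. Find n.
4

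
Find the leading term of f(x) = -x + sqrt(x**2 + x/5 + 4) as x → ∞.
1/10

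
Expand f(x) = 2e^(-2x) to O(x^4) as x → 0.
2 - 4*x + 4*x**2 - 8*x**3/3 + O(x**4)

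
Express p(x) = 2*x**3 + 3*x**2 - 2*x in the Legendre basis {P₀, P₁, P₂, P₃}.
P₀ + (-4/5)P₁ + (2)P₂ + (4/5)P₃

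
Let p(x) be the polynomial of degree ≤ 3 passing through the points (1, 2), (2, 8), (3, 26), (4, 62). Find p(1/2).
13/8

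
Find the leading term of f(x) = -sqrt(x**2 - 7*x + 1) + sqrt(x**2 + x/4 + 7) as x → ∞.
29/8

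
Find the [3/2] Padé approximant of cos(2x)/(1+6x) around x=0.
(206*x**3/17 - 103*x**2/51 - 6*x + 1)/(1 - 1837*x**2/51)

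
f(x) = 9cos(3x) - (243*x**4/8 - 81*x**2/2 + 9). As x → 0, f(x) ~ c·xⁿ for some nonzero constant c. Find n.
6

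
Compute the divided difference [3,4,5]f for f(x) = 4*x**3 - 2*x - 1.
48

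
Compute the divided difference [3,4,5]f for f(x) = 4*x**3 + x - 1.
48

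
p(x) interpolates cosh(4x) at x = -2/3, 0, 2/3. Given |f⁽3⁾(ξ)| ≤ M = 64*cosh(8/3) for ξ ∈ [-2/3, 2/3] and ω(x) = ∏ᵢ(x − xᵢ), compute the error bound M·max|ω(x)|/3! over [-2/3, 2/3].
512*sqrt(3)*cosh(8/3)/729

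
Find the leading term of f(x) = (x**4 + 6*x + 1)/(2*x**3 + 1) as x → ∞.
x/2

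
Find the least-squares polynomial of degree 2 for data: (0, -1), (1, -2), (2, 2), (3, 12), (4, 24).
-43/35 + (-96/35)x + (16/7)x²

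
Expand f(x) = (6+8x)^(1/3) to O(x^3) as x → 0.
6**(1/3) + 4*6**(1/3)*x/9 - 16*6**(1/3)*x**2/81 + O(x**3)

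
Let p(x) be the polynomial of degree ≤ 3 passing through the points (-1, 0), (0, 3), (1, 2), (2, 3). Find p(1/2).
21/8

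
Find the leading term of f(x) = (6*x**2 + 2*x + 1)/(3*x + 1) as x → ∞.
2*x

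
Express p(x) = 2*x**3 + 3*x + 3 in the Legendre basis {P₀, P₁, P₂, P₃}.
(3)P₀ + (21/5)P₁ + (4/5)P₃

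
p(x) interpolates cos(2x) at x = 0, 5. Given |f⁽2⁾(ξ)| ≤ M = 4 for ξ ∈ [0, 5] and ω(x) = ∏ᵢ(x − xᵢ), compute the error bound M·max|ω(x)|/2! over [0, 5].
25/2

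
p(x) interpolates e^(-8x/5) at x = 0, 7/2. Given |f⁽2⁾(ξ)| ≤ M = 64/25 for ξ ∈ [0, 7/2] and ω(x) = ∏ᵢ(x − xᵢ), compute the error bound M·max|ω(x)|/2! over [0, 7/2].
98/25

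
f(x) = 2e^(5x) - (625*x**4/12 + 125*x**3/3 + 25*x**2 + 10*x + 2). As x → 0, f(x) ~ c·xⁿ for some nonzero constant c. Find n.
5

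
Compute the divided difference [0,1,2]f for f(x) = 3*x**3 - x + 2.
9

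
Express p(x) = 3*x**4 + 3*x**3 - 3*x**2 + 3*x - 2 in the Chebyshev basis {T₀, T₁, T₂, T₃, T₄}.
(-19/8)T₀ + (21/4)T₁ + (3/4)T₃ + (3/8)T₄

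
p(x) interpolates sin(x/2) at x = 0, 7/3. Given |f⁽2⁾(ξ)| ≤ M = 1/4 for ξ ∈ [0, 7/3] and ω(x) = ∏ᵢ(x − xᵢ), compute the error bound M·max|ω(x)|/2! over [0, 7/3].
49/288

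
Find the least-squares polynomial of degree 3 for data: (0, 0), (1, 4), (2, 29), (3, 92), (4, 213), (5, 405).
13/126 + (-997/756)x + (533/252)x² + (155/54)x³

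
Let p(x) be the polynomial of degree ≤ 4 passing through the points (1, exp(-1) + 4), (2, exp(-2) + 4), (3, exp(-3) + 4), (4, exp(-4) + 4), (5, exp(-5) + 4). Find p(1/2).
(-420*exp(3) - 180*e + 35 + 378*exp(2) + 315*exp(4) + 512*exp(5))*exp(-5)/128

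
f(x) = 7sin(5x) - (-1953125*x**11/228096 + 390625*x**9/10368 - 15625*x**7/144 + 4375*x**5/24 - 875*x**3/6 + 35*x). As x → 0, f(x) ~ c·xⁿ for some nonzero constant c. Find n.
13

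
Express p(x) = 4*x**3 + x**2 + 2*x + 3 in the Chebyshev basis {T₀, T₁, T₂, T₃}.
(7/2)T₀ + (5)T₁ + (1/2)T₂ + T₃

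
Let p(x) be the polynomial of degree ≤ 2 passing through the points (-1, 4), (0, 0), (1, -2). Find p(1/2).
-5/4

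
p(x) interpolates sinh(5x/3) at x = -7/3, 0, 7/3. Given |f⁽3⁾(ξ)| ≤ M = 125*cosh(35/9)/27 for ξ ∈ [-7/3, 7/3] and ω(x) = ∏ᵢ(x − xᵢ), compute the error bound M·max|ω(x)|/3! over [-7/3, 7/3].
42875*sqrt(3)*cosh(35/9)/19683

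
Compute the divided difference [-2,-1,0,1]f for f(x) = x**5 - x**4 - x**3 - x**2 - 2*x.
6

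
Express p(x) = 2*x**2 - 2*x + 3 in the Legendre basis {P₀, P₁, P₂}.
(11/3)P₀ + (-2)P₁ + (4/3)P₂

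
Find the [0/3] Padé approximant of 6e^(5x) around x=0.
6/(-125*x**3/6 + 25*x**2/2 - 5*x + 1)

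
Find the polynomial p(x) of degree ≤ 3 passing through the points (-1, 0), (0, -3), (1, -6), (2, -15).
-x**3 - 2*x - 3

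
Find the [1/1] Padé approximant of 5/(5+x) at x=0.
1/(x/5 + 1)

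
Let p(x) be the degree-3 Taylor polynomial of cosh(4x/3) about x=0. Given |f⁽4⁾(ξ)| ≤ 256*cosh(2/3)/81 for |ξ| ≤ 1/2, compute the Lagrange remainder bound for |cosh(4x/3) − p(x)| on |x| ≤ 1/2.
2*cosh(2/3)/243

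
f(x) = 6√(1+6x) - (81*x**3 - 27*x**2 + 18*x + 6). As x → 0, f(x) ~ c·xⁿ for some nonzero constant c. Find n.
4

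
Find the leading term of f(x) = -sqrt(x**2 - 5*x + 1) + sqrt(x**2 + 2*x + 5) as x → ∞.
7/2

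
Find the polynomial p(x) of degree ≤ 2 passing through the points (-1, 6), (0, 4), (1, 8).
3*x**2 + x + 4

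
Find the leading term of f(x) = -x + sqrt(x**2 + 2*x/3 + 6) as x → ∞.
1/3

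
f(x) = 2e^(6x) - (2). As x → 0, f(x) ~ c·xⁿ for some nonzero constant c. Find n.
1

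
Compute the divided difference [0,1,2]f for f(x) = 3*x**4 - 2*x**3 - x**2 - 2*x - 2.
14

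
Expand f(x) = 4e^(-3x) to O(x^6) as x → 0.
4 - 12*x + 18*x**2 - 18*x**3 + 27*x**4/2 - 81*x**5/10 + O(x**6)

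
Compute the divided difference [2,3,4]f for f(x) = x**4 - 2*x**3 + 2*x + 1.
37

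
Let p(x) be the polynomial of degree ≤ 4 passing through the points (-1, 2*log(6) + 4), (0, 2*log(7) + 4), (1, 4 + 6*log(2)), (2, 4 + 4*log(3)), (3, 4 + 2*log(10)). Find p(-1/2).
log(147*14**(3/16)*3**(27/64)*5**(59/64)/40) + 4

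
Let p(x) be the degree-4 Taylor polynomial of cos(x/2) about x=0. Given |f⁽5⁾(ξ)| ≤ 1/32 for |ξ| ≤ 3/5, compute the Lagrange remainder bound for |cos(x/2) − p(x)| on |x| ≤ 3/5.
81/4000000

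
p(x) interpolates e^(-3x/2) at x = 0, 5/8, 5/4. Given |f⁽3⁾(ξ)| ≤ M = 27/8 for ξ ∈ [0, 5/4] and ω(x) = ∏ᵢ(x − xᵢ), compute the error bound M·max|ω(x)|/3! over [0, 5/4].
125*sqrt(3)/4096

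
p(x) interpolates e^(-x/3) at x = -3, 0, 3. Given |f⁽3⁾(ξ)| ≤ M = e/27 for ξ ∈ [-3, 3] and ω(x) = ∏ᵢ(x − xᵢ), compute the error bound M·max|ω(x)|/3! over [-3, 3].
sqrt(3)*e/27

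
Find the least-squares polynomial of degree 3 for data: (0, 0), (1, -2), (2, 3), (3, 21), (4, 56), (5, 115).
-1/63 + (-1409/378)x + (215/252)x² + (97/108)x³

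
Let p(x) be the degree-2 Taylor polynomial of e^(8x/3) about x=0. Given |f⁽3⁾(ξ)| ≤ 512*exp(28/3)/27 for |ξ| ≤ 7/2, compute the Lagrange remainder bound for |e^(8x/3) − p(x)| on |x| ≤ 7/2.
10976*exp(28/3)/81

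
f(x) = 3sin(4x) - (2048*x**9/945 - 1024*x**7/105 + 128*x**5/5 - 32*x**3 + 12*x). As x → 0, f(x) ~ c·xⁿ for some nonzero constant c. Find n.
11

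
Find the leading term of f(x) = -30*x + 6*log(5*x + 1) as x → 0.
-75*x**2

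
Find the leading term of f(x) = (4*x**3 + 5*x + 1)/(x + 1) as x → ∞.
4*x**2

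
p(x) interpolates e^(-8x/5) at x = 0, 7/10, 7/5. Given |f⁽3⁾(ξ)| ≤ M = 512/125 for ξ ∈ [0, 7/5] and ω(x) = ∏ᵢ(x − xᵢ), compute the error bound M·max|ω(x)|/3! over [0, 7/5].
21952*sqrt(3)/421875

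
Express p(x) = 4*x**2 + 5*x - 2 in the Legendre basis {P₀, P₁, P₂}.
(-2/3)P₀ + (5)P₁ + (8/3)P₂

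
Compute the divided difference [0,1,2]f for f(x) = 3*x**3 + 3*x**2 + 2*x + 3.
12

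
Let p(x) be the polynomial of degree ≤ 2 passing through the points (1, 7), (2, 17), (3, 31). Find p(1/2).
7/2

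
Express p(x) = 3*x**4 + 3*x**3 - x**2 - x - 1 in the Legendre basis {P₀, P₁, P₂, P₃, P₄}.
(-11/15)P₀ + (4/5)P₁ + (22/21)P₂ + (6/5)P₃ + (24/35)P₄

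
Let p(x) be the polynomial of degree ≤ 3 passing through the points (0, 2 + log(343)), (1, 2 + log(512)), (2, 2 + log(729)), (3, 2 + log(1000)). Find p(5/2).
2 + log(243*2**(1/8)*3**(5/8)*5**(15/16)*7**(3/16)/4)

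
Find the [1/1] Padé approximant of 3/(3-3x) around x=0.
1/(1 - x)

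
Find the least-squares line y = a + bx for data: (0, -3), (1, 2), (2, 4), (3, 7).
a = -23/10, b = 16/5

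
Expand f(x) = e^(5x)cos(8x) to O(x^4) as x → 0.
1 + 5*x - 39*x**2/2 - 835*x**3/6 + O(x**4)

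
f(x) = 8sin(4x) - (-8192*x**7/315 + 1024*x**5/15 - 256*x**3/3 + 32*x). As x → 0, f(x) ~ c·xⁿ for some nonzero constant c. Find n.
9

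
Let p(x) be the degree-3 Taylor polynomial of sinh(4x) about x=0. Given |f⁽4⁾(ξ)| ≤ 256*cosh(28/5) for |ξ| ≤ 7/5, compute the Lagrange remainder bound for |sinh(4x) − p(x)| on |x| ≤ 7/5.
76832*cosh(28/5)/1875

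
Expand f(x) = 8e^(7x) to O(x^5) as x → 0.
8 + 56*x + 196*x**2 + 1372*x**3/3 + 2401*x**4/3 + O(x**5)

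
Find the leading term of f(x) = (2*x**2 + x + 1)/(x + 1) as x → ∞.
2*x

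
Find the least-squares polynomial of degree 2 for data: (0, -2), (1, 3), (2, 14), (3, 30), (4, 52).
-71/35 + (33/14)x + (39/14)x²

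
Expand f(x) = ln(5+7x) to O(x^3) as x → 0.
log(5) + 7*x/5 - 49*x**2/50 + O(x**3)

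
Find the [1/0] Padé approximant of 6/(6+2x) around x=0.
1 - x/3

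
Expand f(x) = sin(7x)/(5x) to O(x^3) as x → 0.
7/5 - 343*x**2/30 + O(x**3)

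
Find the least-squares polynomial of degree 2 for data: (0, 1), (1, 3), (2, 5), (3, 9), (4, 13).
37/35 + (9/7)x + (3/7)x²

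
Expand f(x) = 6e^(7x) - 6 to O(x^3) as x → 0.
42*x + 147*x**2 + O(x**3)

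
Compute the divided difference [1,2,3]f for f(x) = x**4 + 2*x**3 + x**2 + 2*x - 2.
38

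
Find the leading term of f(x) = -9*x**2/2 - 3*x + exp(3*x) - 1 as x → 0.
9*x**3/2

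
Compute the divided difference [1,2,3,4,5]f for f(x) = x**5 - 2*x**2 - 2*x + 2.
15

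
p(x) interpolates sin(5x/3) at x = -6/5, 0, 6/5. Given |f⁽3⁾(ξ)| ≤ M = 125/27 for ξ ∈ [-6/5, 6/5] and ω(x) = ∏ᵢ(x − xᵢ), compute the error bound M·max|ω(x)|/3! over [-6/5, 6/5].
8*sqrt(3)/27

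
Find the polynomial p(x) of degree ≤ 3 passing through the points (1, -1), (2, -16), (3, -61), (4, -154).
-3*x**3 + 3*x**2 - 3*x + 2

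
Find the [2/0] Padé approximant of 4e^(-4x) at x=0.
32*x**2 - 16*x + 4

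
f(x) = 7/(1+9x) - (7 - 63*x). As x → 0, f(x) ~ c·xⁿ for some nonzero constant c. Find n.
2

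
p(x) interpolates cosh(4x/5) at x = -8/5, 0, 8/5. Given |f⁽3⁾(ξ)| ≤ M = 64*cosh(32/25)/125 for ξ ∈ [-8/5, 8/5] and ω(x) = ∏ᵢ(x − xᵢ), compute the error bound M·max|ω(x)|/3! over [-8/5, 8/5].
32768*sqrt(3)*cosh(32/25)/421875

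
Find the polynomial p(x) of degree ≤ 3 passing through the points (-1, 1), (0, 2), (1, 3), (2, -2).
-x**3 + 2*x + 2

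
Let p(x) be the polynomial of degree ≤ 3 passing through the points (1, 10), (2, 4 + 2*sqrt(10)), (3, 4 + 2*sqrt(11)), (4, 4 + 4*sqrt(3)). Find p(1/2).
-35*sqrt(10)/8 - 5*sqrt(3)/4 + 21*sqrt(11)/8 + 137/8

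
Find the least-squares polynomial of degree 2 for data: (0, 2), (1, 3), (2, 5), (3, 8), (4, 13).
73/35 + (9/70)x + (9/14)x²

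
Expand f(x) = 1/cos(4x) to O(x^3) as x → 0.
1 + 8*x**2 + O(x**3)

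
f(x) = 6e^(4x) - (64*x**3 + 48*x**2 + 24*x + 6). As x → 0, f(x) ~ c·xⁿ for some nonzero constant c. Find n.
4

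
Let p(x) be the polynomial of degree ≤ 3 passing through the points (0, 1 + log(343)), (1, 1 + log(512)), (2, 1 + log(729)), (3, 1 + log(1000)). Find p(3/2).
1 + log(432*2**(7/8)*3**(3/8)*35**(13/16)/35)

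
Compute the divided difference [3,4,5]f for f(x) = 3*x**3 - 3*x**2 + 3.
33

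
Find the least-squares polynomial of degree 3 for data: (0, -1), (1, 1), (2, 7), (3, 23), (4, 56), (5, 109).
-115/126 + (139/108)x + (-67/126)x² + (101/108)x³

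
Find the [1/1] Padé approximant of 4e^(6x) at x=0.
(12*x + 4)/(1 - 3*x)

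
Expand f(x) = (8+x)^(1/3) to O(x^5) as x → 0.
2 + x/12 - x**2/288 + 5*x**3/20736 - 5*x**4/248832 + O(x**5)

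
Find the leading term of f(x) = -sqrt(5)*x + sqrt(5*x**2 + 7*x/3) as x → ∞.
7*sqrt(5)/30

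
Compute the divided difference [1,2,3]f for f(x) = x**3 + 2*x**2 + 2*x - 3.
8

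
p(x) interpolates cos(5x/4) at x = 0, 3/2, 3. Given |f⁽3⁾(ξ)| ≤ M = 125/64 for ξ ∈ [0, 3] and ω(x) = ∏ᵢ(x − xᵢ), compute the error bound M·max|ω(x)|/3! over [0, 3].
125*sqrt(3)/512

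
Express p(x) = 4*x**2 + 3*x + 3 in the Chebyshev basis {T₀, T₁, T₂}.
(5)T₀ + (3)T₁ + (2)T₂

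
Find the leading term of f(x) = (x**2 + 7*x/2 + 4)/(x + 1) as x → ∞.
x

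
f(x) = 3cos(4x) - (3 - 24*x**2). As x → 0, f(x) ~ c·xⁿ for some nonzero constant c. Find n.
4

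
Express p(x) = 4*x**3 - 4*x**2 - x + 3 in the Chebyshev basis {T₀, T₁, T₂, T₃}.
T₀ + (2)T₁ + (-2)T₂ + T₃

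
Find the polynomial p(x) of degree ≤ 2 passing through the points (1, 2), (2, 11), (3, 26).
3*x**2 - 1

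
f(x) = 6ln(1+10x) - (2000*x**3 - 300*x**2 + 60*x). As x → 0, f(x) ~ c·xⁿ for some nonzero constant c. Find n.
4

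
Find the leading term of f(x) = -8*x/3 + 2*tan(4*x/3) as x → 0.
128*x**3/81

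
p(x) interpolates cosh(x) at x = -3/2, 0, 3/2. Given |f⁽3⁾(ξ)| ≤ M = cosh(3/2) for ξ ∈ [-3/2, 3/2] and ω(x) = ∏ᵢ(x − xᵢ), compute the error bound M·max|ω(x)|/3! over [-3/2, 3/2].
sqrt(3)*cosh(3/2)/8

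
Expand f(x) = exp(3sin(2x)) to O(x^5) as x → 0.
1 + 6*x + 18*x**2 + 32*x**3 + 30*x**4 + O(x**5)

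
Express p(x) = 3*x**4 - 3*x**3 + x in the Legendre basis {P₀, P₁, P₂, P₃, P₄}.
(3/5)P₀ + (-4/5)P₁ + (12/7)P₂ + (-6/5)P₃ + (24/35)P₄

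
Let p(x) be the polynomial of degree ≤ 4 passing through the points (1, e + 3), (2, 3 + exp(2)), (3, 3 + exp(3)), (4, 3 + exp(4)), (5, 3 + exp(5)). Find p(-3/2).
-1365*exp(4)/32 - 2145*exp(2)/32 + 3 + 3003*e/128 + 1155*exp(5)/128 + 5005*exp(3)/64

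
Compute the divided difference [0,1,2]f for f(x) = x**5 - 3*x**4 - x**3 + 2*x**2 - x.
-7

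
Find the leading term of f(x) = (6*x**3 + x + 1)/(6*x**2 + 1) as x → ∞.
x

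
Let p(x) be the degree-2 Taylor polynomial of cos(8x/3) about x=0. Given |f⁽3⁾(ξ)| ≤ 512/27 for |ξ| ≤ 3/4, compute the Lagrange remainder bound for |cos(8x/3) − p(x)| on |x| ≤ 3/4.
4/3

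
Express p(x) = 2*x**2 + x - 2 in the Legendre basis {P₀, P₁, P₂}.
(-4/3)P₀ + P₁ + (4/3)P₂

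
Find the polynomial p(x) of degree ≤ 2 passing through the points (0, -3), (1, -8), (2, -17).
-2*x**2 - 3*x - 3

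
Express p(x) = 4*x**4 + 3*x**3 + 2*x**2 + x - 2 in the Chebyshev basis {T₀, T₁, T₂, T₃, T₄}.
(1/2)T₀ + (13/4)T₁ + (3)T₂ + (3/4)T₃ + (1/2)T₄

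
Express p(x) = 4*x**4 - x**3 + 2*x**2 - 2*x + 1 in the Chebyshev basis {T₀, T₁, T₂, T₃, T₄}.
(7/2)T₀ + (-11/4)T₁ + (3)T₂ + (-1/4)T₃ + (1/2)T₄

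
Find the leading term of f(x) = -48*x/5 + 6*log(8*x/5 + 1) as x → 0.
-192*x**2/25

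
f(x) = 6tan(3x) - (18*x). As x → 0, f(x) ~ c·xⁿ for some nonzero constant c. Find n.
3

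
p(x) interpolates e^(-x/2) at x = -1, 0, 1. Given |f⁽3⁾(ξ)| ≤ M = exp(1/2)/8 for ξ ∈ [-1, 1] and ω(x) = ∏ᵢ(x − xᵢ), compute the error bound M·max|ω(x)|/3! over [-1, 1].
sqrt(3)*exp(1/2)/216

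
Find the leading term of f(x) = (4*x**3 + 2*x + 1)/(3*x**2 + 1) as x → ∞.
4*x/3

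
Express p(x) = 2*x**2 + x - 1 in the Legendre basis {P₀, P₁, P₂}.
(-1/3)P₀ + P₁ + (4/3)P₂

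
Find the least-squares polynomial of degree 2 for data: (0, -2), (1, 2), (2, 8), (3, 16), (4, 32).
-52/35 + (27/35)x + (13/7)x²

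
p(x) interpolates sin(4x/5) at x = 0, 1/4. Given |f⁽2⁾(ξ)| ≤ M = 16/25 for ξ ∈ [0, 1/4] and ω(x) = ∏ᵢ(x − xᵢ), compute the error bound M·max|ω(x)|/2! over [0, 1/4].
1/200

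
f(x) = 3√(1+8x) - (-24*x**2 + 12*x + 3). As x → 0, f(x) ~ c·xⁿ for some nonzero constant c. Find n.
3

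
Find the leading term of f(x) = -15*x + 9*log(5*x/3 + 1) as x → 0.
-25*x**2/2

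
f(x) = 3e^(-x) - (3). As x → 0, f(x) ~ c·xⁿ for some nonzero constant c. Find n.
1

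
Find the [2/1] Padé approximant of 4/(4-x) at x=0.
1/(1 - x/4)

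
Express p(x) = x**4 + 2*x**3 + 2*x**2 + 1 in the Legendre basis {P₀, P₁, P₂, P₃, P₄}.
(28/15)P₀ + (6/5)P₁ + (40/21)P₂ + (4/5)P₃ + (8/35)P₄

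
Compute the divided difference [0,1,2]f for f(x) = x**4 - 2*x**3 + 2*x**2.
3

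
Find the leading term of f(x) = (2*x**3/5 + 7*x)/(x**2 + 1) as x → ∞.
2*x/5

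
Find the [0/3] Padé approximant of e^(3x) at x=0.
1/(-9*x**3/2 + 9*x**2/2 - 3*x + 1)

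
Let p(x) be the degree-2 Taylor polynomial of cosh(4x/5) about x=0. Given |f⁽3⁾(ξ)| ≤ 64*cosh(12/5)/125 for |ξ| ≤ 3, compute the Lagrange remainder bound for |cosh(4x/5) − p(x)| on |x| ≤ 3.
288*cosh(12/5)/125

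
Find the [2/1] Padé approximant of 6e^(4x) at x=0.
(16*x**2 + 16*x + 6)/(1 - 4*x/3)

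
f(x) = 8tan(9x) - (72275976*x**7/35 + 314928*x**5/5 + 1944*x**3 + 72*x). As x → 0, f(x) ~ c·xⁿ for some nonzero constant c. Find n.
9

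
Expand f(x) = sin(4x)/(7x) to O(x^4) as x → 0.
4/7 - 32*x**2/21 + O(x**4)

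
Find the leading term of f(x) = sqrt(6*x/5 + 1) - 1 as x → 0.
3*x/5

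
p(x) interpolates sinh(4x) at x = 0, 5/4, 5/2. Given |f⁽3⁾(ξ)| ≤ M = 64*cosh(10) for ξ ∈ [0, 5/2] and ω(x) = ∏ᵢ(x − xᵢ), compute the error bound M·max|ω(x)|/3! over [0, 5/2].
125*sqrt(3)*cosh(10)/27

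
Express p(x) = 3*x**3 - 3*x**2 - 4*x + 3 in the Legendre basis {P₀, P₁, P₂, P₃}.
(2)P₀ + (-11/5)P₁ + (-2)P₂ + (6/5)P₃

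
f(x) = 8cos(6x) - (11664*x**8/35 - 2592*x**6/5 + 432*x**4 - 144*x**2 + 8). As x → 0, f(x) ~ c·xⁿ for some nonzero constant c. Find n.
10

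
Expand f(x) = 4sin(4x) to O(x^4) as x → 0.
16*x - 128*x**3/3 + O(x**4)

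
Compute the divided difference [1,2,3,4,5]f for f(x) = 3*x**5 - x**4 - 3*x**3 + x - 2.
44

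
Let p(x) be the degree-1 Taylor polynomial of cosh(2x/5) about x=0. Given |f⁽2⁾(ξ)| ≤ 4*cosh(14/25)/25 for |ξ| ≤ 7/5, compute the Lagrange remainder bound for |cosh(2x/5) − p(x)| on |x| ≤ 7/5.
98*cosh(14/25)/625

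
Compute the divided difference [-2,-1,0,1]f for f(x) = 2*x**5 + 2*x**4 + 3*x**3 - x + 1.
9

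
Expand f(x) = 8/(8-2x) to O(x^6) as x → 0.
1 + x/4 + x**2/16 + x**3/64 + x**4/256 + x**5/1024 + O(x**6)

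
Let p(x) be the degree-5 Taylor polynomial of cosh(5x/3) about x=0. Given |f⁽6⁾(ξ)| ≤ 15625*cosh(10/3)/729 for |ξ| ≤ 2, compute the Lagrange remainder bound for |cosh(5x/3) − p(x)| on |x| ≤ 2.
12500*cosh(10/3)/6561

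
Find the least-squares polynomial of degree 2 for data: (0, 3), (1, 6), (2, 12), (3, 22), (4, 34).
103/35 + (53/35)x + (11/7)x²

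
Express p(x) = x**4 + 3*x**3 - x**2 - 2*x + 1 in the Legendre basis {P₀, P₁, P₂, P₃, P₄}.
(13/15)P₀ + (-1/5)P₁ + (-2/21)P₂ + (6/5)P₃ + (8/35)P₄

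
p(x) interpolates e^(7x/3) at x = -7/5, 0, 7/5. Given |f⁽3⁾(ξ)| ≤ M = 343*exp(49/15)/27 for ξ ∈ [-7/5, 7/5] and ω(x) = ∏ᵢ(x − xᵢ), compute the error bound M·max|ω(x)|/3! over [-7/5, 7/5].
117649*sqrt(3)*exp(49/15)/91125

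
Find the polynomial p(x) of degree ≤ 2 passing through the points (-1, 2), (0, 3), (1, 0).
-2*x**2 - x + 3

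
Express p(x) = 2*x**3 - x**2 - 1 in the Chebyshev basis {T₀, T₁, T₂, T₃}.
(-3/2)T₀ + (3/2)T₁ + (-1/2)T₂ + (1/2)T₃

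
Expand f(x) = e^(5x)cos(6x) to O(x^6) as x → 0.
1 + 5*x - 11*x**2/2 - 415*x**3/6 - 3479*x**4/24 - 1895*x**5/24 + O(x**6)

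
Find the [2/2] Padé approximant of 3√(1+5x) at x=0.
(375*x**2/16 + 75*x/4 + 3)/(25*x**2/16 + 15*x/4 + 1)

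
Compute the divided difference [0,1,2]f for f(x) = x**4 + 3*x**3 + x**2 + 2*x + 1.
17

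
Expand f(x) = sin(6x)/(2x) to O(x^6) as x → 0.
3 - 18*x**2 + 162*x**4/5 + O(x**6)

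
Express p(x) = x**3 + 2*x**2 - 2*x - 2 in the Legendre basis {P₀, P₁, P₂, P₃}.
(-4/3)P₀ + (-7/5)P₁ + (4/3)P₂ + (2/5)P₃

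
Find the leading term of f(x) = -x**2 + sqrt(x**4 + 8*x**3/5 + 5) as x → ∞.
4*x/5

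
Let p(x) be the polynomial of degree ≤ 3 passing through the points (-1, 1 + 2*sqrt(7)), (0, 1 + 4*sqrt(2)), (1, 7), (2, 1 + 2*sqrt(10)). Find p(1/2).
-sqrt(10)/8 - sqrt(7)/8 + 9*sqrt(2)/4 + 35/8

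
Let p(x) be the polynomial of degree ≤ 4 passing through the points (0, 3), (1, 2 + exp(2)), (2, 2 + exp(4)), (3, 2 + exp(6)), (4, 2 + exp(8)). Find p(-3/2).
-385*exp(6)/32 - 693*exp(2)/32 + 1411/128 + 1485*exp(4)/64 + 315*exp(8)/128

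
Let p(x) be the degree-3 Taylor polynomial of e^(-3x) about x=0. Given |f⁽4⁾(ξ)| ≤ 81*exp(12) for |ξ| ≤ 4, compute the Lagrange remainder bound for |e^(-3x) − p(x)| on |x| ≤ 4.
864*exp(12)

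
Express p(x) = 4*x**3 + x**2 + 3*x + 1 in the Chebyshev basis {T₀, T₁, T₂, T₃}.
(3/2)T₀ + (6)T₁ + (1/2)T₂ + T₃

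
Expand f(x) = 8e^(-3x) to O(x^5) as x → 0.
8 - 24*x + 36*x**2 - 36*x**3 + 27*x**4 + O(x**5)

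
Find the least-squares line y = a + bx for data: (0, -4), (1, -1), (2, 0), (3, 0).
a = -16/5, b = 13/10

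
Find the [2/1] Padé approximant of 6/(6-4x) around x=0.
1/(1 - 2*x/3)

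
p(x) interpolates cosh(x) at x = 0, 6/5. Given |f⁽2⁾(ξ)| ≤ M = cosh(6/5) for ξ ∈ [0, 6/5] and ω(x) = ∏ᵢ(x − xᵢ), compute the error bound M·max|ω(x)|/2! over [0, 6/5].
9*cosh(6/5)/50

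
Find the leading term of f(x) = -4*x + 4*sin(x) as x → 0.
-2*x**3/3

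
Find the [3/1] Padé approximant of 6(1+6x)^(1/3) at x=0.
(-16*x**3 + 24*x**2 + 36*x + 6)/(4*x + 1)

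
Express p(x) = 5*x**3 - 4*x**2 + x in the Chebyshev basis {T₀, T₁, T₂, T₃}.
(-2)T₀ + (19/4)T₁ + (-2)T₂ + (5/4)T₃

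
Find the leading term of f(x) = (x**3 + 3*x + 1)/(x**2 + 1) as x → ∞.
x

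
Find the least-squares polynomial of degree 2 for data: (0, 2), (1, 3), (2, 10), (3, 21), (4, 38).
68/35 + (-9/7)x + (18/7)x²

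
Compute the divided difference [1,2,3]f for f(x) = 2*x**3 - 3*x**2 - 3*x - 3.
9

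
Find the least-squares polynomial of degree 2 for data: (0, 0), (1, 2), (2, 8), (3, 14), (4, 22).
-2/7 + (76/35)x + (6/7)x²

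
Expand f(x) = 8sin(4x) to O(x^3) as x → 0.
32*x + O(x**3)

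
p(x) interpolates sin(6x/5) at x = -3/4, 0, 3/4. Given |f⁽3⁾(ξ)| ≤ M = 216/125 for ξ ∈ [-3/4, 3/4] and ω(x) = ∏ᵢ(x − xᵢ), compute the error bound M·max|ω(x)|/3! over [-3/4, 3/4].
27*sqrt(3)/1000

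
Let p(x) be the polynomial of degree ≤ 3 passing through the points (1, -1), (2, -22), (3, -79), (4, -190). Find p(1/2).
13/8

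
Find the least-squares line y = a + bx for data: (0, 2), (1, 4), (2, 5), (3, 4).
a = 27/10, b = 7/10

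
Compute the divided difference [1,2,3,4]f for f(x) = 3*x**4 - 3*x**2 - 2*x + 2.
30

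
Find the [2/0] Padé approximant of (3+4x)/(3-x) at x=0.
5*x**2/9 + 5*x/3 + 1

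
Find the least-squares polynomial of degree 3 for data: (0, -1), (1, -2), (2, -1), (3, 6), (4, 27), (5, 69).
-71/63 + (545/378)x + (-755/252)x² + (119/108)x³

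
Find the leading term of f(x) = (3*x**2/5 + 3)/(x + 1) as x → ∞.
3*x/5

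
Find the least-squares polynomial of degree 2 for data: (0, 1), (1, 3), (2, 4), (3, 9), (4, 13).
8/7 + (5/7)x + (4/7)x²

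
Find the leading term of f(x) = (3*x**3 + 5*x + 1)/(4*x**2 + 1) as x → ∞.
3*x/4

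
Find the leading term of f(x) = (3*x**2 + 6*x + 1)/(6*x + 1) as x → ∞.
x/2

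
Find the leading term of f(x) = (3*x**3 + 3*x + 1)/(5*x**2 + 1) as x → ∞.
3*x/5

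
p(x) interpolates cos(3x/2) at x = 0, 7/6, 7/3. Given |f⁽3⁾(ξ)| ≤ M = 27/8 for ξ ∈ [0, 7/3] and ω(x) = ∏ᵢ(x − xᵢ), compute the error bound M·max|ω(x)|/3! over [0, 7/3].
343*sqrt(3)/1728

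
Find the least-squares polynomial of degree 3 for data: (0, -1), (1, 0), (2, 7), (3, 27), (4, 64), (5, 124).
-17/18 + (-631/756)x + (85/126)x² + (97/108)x³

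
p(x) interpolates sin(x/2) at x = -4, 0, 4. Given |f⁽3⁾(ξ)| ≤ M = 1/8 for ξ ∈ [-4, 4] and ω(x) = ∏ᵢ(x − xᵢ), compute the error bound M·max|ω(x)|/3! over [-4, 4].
8*sqrt(3)/27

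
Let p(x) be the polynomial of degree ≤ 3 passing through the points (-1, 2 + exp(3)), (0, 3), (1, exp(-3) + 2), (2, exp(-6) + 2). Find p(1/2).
(-1 + 9*exp(3) + (41 - exp(3))*exp(6))*exp(-6)/16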